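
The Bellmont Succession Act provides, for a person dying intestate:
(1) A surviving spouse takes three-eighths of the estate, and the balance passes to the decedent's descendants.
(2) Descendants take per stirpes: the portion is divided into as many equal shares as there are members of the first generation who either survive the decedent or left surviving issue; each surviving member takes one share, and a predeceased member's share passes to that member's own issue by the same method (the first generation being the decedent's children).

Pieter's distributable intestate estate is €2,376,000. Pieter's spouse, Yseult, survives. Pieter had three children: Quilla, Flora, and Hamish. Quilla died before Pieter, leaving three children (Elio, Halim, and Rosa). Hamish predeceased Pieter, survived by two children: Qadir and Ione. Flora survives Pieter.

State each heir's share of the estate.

Yseult: €891,000; Elio: €165,000; Halim: €165,000; Rosa: €165,000; Flora: €495,000; Qadir: €247,500; Ione: €247,500

Yseult takes three-eighths of €2,376,000 = €891,000. The remaining €1,485,000 passes to the descendants.
The descendants' portion (€1,485,000) is divided into 3 shares of €495,000: Flora takes €495,000; Quilla's €495,000 share passes to Quilla's issue; Hamish's €495,000 share passes to Hamish's issue.
Quilla's share (€495,000) is divided into 3 shares of €165,000: Elio, Halim, and Rosa each take €165,000.
Hamish's share (€495,000) is divided into 2 shares of €247,500: Qadir and Ione each take €247,500.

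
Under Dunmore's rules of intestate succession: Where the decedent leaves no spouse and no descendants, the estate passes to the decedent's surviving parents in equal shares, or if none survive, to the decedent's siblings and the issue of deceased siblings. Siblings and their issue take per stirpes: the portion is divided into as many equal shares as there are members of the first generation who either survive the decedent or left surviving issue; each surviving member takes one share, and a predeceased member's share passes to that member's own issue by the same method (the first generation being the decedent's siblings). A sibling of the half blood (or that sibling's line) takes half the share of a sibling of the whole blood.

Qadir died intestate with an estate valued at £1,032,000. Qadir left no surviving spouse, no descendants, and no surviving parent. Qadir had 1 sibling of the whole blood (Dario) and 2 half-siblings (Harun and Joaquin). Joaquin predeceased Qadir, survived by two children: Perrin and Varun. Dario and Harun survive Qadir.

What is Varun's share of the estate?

The entire £1,032,000 passes to the siblings and their issue.
Counting each half-blood sibling's line as half a unit, there are 2 units in £1,032,000, so one unit is £516,000. Whole-blood lines (Dario) take £516,000 each; half-blood lines (Harun and Joaquin) take £258,000 each.
Joaquin's share (£258,000) is divided into 2 shares of £129,000: Perrin and Varun each take £129,000.

Varun receives £129,000.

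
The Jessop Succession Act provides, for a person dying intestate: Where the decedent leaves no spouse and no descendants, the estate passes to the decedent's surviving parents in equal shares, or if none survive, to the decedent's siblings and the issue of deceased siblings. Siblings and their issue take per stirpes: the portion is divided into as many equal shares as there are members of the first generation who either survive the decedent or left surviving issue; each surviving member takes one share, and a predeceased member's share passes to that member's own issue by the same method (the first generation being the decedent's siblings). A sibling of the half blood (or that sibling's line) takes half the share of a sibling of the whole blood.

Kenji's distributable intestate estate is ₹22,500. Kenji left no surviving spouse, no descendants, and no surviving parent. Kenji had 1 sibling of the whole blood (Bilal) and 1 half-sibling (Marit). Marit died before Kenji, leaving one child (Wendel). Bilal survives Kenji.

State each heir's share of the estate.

Wendel: ₹7,500; Bilal: ₹15,000

The entire ₹22,500 passes to the siblings and their issue.
Counting each half-blood sibling's line as half a unit, there are 3/2 units in ₹22,500, so one unit is ₹15,000. Whole-blood lines (Bilal) take ₹15,000 each; half-blood lines (Marit) take ₹7,500 each.
Marit's share (₹7,500) passes entirely to Wendel.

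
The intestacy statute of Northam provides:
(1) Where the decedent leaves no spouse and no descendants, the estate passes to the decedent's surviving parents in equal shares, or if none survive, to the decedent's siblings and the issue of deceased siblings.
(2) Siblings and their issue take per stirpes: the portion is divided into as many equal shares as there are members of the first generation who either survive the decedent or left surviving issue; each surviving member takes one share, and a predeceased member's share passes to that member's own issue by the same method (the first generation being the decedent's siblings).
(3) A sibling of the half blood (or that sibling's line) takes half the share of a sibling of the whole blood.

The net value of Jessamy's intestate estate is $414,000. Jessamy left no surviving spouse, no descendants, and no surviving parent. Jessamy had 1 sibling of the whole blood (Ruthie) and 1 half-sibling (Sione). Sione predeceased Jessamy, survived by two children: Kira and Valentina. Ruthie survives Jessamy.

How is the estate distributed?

Kira: $69,000; Valentina: $69,000; Ruthie: $276,000

The entire $414,000 passes to the siblings and their issue.
Counting each half-blood sibling's line as half a unit, there are 3/2 units in $414,000, so one unit is $276,000. Whole-blood lines (Ruthie) take $276,000 each; half-blood lines (Sione) take $138,000 each.
Sione's share ($138,000) is divided into 2 shares of $69,000: Kira and Valentina each take $69,000.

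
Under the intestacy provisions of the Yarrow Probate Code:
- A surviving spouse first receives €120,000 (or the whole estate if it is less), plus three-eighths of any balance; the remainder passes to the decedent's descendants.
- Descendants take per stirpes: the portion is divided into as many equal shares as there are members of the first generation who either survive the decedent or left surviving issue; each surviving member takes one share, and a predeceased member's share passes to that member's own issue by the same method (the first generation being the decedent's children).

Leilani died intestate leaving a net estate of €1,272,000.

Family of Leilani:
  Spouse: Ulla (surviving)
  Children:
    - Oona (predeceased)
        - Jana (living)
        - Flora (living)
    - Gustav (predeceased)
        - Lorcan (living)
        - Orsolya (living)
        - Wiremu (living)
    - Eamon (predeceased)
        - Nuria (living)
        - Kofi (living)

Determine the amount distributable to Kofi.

Kofi receives €120,000.

Ulla first takes €120,000, leaving a balance of €1,152,000. Ulla then takes three-eighths of the balance (€432,000), for a total of €552,000. The remaining €720,000 passes to the descendants.
The descendants' portion (€720,000) is divided into 3 shares of €240,000: Oona's €240,000 share passes to Oona's issue; Gustav's €240,000 share passes to Gustav's issue; Eamon's €240,000 share passes to Eamon's issue.
Oona's share (€240,000) is divided into 2 shares of €120,000: Jana and Flora each take €120,000.
Gustav's share (€240,000) is divided into 3 shares of €80,000: Lorcan, Orsolya, and Wiremu each take €80,000.
Eamon's share (€240,000) is divided into 2 shares of €120,000: Nuria and Kofi each take €120,000.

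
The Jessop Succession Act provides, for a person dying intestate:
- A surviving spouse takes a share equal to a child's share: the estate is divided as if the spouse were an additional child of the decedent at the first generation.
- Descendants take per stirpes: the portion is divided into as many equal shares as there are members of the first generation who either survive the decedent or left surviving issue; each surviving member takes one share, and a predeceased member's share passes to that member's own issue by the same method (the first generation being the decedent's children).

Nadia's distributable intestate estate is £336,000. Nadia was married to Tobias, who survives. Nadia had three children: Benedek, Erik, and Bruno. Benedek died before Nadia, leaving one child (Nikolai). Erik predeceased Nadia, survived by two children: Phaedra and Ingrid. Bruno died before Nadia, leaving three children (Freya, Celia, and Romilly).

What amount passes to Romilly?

Romilly receives £28,000.

The spouse counts as an additional share at the children's level, so there are 4 primary shares of £84,000. Tobias takes one such share (£84,000).
The children's combined portion (£252,000) is divided into 3 shares of £84,000: Benedek's £84,000 share passes to Benedek's issue; Erik's £84,000 share passes to Erik's issue; Bruno's £84,000 share passes to Bruno's issue.
Benedek's share (£84,000) passes entirely to Nikolai.
Erik's share (£84,000) is divided into 2 shares of £42,000: Phaedra and Ingrid each take £42,000.
Bruno's share (£84,000) is divided into 3 shares of £28,000: Freya, Celia, and Romilly each take £28,000.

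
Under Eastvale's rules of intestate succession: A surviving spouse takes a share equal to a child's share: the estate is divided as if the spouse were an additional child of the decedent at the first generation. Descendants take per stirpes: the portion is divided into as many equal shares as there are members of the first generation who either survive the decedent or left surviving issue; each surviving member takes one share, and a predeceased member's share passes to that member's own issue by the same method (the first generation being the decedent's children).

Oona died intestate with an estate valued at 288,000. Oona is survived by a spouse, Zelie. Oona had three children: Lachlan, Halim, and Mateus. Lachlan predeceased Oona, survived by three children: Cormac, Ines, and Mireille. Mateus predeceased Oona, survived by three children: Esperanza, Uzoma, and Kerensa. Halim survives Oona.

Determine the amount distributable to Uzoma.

The spouse counts as an additional share at the children's level, so there are 4 primary shares of 72,000. Zelie takes one such share (72,000).
The children's combined portion (216,000) is divided into 3 shares of 72,000: Halim takes 72,000; Lachlan's 72,000 share passes to Lachlan's issue; Mateus's 72,000 share passes to Mateus's issue.
Lachlan's share (72,000) is divided into 3 shares of 24,000: Cormac, Ines, and Mireille each take 24,000.
Mateus's share (72,000) is divided into 3 shares of 24,000: Esperanza, Uzoma, and Kerensa each take 24,000.

Uzoma receives 24,000.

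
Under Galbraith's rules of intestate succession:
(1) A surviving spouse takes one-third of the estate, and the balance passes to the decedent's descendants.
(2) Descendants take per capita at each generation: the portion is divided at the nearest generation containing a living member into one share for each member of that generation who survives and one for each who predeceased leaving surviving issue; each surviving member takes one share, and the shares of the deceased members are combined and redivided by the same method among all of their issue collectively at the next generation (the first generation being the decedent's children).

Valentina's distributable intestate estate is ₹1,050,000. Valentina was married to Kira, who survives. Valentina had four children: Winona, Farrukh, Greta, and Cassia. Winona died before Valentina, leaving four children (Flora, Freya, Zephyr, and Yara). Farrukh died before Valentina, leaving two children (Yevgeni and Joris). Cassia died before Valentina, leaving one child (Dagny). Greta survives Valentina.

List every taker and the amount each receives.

Kira: ₹350,000; Flora: ₹75,000; Freya: ₹75,000; Zephyr: ₹75,000; Yara: ₹75,000; Yevgeni: ₹75,000; Joris: ₹75,000; Greta: ₹175,000; Dagny: ₹75,000

Kira takes one-third of ₹1,050,000 = ₹350,000. The remaining ₹700,000 passes to the descendants.
The descendants' portion (₹700,000) is divided at the children's generation into 4 shares of ₹175,000. Greta takes ₹175,000. The 3 shares of the deceased (Winona, Farrukh, and Cassia) are combined into a pool of ₹525,000.
That pool (₹525,000) is divided at the grandchildren's generation equally among Flora, Freya, Zephyr, Yara, Yevgeni, Joris, and Dagny: ₹75,000 each.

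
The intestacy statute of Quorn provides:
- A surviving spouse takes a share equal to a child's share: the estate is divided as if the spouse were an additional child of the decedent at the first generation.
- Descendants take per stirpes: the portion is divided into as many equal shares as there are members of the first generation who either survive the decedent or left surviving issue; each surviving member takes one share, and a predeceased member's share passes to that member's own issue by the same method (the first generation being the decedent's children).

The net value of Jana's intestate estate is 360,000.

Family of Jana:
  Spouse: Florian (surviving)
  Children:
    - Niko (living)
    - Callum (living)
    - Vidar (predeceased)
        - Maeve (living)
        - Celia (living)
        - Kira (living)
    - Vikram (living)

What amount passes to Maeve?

The spouse counts as an additional share at the children's level, so there are 5 primary shares of 72,000. Florian takes one such share (72,000).
The children's combined portion (288,000) is divided into 4 shares of 72,000: Niko, Callum, and Vikram each take 72,000; Vidar's 72,000 share passes to Vidar's issue.
Vidar's share (72,000) is divided into 3 shares of 24,000: Maeve, Celia, and Kira each take 24,000.

Maeve receives 24,000.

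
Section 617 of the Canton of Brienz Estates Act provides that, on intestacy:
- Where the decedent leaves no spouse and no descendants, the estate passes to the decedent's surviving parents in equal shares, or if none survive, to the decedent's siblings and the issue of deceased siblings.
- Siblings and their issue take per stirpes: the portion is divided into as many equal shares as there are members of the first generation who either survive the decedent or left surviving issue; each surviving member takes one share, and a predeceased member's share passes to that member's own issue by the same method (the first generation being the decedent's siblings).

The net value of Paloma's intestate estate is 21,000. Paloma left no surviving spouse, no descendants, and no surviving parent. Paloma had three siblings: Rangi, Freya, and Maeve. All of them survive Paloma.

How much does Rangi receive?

Rangi receives 7,000.

The entire 21,000 passes to the siblings and their issue.
That amount (21,000) is divided into 3 shares of 7,000: Rangi, Freya, and Maeve each take 7,000.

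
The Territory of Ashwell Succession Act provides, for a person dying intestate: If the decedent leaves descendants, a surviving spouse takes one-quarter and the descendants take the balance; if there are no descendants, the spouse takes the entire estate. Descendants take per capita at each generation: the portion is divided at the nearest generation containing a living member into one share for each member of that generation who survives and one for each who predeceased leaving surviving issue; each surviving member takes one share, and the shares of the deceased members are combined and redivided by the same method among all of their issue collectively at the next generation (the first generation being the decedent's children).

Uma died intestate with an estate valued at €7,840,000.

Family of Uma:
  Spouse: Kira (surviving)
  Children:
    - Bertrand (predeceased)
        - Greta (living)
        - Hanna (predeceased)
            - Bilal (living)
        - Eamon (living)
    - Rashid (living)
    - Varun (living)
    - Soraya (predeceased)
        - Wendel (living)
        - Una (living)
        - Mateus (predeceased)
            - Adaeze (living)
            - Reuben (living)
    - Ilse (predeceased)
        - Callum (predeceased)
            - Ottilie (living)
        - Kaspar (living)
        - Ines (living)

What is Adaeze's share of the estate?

Kira takes one-quarter of €7,840,000 = €1,960,000. The remaining €5,880,000 passes to the descendants.
The descendants' portion (€5,880,000) is divided at the children's generation into 5 shares of €1,176,000. Rashid and Varun each take €1,176,000. The 3 shares of the deceased (Bertrand, Soraya, and Ilse) are combined into a pool of €3,528,000.
That pool (€3,528,000) is divided at the grandchildren's generation into 9 shares of €392,000. Greta, Eamon, Wendel, Una, Kaspar, and Ines each take €392,000. The 3 shares of the deceased (Hanna, Mateus, and Callum) are combined into a pool of €1,176,000.
That pool (€1,176,000) is divided at the great-grandchildren's generation equally among Bilal, Adaeze, Reuben, and Ottilie: €294,000 each.

Adaeze receives €294,000.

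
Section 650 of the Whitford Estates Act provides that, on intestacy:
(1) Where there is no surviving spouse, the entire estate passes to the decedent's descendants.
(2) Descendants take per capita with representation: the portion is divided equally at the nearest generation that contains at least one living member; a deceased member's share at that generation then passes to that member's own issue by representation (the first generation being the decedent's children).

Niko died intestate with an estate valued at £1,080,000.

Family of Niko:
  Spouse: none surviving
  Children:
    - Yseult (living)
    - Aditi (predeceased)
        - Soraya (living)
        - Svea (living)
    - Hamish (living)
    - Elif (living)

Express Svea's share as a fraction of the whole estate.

The entire £1,080,000 passes to the descendants.
That amount (£1,080,000) is divided into 4 shares of £270,000: Yseult, Hamish, and Elif each take £270,000; Aditi's £270,000 share passes to Aditi's issue.
Aditi's share (£270,000) is divided into 2 shares of £135,000: Soraya and Svea each take £135,000.

Svea receives 1/8 of the estate.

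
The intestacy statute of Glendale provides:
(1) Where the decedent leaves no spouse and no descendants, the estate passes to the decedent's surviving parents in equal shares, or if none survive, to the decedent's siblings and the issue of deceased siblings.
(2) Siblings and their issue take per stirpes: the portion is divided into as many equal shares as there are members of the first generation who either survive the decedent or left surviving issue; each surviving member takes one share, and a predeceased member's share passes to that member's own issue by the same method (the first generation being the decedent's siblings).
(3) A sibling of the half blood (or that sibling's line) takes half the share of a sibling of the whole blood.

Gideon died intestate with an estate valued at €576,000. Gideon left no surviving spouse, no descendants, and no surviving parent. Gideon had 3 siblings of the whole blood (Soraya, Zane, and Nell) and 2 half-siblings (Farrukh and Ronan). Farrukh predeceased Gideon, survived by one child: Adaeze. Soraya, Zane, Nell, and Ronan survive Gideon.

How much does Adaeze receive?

Adaeze receives €72,000.

The entire €576,000 passes to the siblings and their issue.
Counting each half-blood sibling's line as half a unit, there are 4 units in €576,000, so one unit is €144,000. Whole-blood lines (Soraya, Zane, and Nell) take €144,000 each; half-blood lines (Farrukh and Ronan) take €72,000 each.
Farrukh's share (€72,000) passes entirely to Adaeze.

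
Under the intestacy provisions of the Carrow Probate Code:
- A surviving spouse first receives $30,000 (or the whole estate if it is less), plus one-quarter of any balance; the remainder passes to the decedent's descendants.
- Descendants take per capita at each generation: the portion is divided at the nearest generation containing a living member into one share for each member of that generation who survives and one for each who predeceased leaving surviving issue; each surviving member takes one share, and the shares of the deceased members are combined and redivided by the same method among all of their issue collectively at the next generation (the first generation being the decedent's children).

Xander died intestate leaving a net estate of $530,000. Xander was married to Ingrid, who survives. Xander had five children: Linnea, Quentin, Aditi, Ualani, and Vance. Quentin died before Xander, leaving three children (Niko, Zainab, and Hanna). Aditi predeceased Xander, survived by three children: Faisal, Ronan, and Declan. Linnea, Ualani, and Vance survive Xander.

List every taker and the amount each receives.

Ingrid first takes $30,000, leaving a balance of $500,000. Ingrid then takes one-quarter of the balance ($125,000), for a total of $155,000. The remaining $375,000 passes to the descendants.
The descendants' portion ($375,000) is divided at the children's generation into 5 shares of $75,000. Linnea, Ualani, and Vance each take $75,000. The 2 shares of the deceased (Quentin and Aditi) are combined into a pool of $150,000.
That pool ($150,000) is divided at the grandchildren's generation equally among Niko, Zainab, Hanna, Faisal, Ronan, and Declan: $25,000 each.

Ingrid: $155,000; Linnea: $75,000; Niko: $25,000; Zainab: $25,000; Hanna: $25,000; Faisal: $25,000; Ronan: $25,000; Declan: $25,000; Ualani: $75,000; Vance: $75,000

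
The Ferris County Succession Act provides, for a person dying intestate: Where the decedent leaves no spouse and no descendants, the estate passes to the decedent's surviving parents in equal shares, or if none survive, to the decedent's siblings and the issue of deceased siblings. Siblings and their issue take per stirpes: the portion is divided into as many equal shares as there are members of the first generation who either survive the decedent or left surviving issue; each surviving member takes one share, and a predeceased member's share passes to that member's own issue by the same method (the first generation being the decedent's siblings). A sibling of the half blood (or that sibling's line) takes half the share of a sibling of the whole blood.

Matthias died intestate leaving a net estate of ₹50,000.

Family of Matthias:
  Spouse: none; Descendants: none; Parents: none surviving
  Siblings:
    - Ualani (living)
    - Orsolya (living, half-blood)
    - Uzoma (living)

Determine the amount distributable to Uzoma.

Uzoma receives ₹20,000.

The entire ₹50,000 passes to the siblings and their issue.
Counting each half-blood sibling's line as half a unit, there are 5/2 units in ₹50,000, so one unit is ₹20,000. Whole-blood lines (Ualani and Uzoma) take ₹20,000 each; half-blood lines (Orsolya) take ₹10,000 each.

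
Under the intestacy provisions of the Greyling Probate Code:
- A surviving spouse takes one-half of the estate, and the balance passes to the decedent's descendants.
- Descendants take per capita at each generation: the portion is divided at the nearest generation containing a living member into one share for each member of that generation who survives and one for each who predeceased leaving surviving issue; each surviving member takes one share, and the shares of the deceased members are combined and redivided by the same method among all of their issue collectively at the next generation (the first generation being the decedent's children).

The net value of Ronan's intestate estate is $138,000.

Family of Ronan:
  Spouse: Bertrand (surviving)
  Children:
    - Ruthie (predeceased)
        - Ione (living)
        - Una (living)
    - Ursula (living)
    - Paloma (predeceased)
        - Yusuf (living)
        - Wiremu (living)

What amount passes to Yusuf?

Yusuf receives $11,500.

Bertrand takes one-half of $138,000 = $69,000. The remaining $69,000 passes to the descendants.
The descendants' portion ($69,000) is divided at the children's generation into 3 shares of $23,000. Ursula takes $23,000. The 2 shares of the deceased (Ruthie and Paloma) are combined into a pool of $46,000.
That pool ($46,000) is divided at the grandchildren's generation equally among Ione, Una, Yusuf, and Wiremu: $11,500 each.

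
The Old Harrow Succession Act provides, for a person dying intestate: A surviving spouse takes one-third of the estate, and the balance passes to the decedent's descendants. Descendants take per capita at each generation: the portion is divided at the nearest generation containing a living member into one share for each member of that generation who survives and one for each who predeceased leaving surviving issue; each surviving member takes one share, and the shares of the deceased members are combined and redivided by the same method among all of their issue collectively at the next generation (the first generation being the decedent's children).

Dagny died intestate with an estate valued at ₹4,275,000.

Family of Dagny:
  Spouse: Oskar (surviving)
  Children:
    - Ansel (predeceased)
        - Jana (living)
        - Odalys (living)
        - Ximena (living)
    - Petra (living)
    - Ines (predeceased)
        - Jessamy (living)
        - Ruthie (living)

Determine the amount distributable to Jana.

Jana receives ₹380,000.

Oskar takes one-third of ₹4,275,000 = ₹1,425,000. The remaining ₹2,850,000 passes to the descendants.
The descendants' portion (₹2,850,000) is divided at the children's generation into 3 shares of ₹950,000. Petra takes ₹950,000. The 2 shares of the deceased (Ansel and Ines) are combined into a pool of ₹1,900,000.
That pool (₹1,900,000) is divided at the grandchildren's generation equally among Jana, Odalys, Ximena, Jessamy, and Ruthie: ₹380,000 each.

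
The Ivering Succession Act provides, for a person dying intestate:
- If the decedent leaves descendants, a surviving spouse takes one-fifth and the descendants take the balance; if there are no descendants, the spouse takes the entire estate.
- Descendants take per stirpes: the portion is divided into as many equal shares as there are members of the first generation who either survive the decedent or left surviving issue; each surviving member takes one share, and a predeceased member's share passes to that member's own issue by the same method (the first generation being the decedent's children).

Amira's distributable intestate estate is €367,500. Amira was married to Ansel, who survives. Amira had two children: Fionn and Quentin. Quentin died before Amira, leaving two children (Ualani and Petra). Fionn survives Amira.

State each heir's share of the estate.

Ansel: €73,500; Fionn: €147,000; Ualani: €73,500; Petra: €73,500

Ansel takes one-fifth of €367,500 = €73,500. The remaining €294,000 passes to the descendants.
The descendants' portion (€294,000) is divided into 2 shares of €147,000: Fionn takes €147,000; Quentin's €147,000 share passes to Quentin's issue.
Quentin's share (€147,000) is divided into 2 shares of €73,500: Ualani and Petra each take €73,500.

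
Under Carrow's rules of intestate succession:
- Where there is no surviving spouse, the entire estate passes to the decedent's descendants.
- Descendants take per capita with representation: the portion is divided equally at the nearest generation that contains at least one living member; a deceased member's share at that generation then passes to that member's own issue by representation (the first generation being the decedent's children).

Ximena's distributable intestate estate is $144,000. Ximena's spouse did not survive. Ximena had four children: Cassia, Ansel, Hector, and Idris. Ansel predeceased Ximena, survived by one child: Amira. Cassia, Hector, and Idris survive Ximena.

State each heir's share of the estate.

Cassia: $36,000; Amira: $36,000; Hector: $36,000; Idris: $36,000

The entire $144,000 passes to the descendants.
That amount ($144,000) is divided into 4 shares of $36,000: Cassia, Hector, and Idris each take $36,000; Ansel's $36,000 share passes to Ansel's issue.
Ansel's share ($36,000) passes entirely to Amira.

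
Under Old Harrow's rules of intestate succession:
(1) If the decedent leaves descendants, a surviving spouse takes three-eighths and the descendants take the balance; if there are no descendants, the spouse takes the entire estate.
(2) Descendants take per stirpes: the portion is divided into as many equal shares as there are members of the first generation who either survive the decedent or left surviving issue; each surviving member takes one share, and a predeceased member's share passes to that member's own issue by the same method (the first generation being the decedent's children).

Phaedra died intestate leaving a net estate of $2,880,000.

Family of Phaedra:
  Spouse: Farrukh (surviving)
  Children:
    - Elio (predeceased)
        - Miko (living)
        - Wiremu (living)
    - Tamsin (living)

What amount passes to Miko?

Miko receives $450,000.

Farrukh takes three-eighths of $2,880,000 = $1,080,000. The remaining $1,800,000 passes to the descendants.
The descendants' portion ($1,800,000) is divided into 2 shares of $900,000: Tamsin takes $900,000; Elio's $900,000 share passes to Elio's issue.
Elio's share ($900,000) is divided into 2 shares of $450,000: Miko and Wiremu each take $450,000.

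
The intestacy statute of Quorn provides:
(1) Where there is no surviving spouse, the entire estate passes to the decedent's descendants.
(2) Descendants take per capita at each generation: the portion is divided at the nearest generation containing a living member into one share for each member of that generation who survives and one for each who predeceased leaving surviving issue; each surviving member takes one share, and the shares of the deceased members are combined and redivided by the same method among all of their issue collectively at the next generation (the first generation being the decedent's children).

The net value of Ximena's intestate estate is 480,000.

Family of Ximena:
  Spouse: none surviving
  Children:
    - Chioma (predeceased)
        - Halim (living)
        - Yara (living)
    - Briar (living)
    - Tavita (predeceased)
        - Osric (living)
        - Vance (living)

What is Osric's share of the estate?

The entire 480,000 passes to the descendants.
That amount (480,000) is divided at the children's generation into 3 shares of 160,000. Briar takes 160,000. The 2 shares of the deceased (Chioma and Tavita) are combined into a pool of 320,000.
That pool (320,000) is divided at the grandchildren's generation equally among Halim, Yara, Osric, and Vance: 80,000 each.

Osric receives 80,000.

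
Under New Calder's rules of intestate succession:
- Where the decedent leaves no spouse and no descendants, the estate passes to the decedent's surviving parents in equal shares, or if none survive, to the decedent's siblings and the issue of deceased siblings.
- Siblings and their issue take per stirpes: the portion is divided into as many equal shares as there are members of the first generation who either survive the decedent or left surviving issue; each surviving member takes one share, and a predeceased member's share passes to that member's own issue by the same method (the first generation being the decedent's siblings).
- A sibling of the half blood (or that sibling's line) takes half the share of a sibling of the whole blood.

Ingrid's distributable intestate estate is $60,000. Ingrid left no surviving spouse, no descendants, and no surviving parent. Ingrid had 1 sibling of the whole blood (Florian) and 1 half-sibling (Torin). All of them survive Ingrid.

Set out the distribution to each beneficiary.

Torin: $20,000; Florian: $40,000

The entire $60,000 passes to the siblings and their issue.
Counting each half-blood sibling's line as half a unit, there are 3/2 units in $60,000, so one unit is $40,000. Whole-blood lines (Florian) take $40,000 each; half-blood lines (Torin) take $20,000 each.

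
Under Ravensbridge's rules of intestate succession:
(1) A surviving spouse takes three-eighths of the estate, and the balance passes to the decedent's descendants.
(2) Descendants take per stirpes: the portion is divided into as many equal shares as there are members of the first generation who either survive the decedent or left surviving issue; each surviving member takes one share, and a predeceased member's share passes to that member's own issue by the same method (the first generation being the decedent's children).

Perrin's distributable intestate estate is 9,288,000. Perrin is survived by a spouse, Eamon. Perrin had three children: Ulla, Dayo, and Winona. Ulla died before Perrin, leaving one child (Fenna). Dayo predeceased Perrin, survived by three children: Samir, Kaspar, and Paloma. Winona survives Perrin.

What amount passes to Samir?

Samir receives 645,000.

Eamon takes three-eighths of 9,288,000 = 3,483,000. The remaining 5,805,000 passes to the descendants.
The descendants' portion (5,805,000) is divided into 3 shares of 1,935,000: Winona takes 1,935,000; Ulla's 1,935,000 share passes to Ulla's issue; Dayo's 1,935,000 share passes to Dayo's issue.
Ulla's share (1,935,000) passes entirely to Fenna.
Dayo's share (1,935,000) is divided into 3 shares of 645,000: Samir, Kaspar, and Paloma each take 645,000.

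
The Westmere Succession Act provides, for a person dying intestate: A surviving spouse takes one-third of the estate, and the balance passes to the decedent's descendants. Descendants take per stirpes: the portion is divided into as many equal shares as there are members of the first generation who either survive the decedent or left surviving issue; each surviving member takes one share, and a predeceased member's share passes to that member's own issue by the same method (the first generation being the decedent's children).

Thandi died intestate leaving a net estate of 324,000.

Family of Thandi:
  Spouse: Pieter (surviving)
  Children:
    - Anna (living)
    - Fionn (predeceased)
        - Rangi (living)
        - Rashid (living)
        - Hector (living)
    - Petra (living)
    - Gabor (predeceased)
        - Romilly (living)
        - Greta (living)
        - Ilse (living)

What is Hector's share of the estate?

Pieter takes one-third of 324,000 = 108,000. The remaining 216,000 passes to the descendants.
The descendants' portion (216,000) is divided into 4 shares of 54,000: Anna and Petra each take 54,000; Fionn's 54,000 share passes to Fionn's issue; Gabor's 54,000 share passes to Gabor's issue.
Fionn's share (54,000) is divided into 3 shares of 18,000: Rangi, Rashid, and Hector each take 18,000.
Gabor's share (54,000) is divided into 3 shares of 18,000: Romilly, Greta, and Ilse each take 18,000.

Hector receives 18,000.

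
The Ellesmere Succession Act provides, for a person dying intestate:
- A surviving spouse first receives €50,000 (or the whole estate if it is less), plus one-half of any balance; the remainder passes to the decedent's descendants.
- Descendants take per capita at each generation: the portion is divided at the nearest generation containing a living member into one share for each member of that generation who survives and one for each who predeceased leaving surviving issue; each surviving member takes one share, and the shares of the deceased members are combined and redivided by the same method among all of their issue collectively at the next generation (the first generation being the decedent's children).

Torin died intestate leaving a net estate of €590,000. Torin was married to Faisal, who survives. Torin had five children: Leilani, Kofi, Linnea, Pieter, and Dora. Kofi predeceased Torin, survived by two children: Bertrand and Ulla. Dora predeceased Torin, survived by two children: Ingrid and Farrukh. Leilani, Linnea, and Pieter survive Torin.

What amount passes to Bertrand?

Faisal first takes €50,000, leaving a balance of €540,000. Faisal then takes one-half of the balance (€270,000), for a total of €320,000. The remaining €270,000 passes to the descendants.
The descendants' portion (€270,000) is divided at the children's generation into 5 shares of €54,000. Leilani, Linnea, and Pieter each take €54,000. The 2 shares of the deceased (Kofi and Dora) are combined into a pool of €108,000.
That pool (€108,000) is divided at the grandchildren's generation equally among Bertrand, Ulla, Ingrid, and Farrukh: €27,000 each.

Bertrand receives €27,000.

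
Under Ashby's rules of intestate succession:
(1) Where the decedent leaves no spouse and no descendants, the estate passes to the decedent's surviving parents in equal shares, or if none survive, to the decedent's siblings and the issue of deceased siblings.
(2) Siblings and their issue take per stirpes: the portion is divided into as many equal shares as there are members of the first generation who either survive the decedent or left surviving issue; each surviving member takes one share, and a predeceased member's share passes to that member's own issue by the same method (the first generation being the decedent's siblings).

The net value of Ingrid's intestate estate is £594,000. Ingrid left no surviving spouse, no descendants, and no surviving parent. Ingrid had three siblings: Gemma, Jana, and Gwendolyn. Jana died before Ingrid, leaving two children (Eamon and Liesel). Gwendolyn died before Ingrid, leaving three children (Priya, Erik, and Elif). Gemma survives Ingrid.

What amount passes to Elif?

The entire £594,000 passes to the siblings and their issue.
That amount (£594,000) is divided into 3 shares of £198,000: Gemma takes £198,000; Jana's £198,000 share passes to Jana's issue; Gwendolyn's £198,000 share passes to Gwendolyn's issue.
Jana's share (£198,000) is divided into 2 shares of £99,000: Eamon and Liesel each take £99,000.
Gwendolyn's share (£198,000) is divided into 3 shares of £66,000: Priya, Erik, and Elif each take £66,000.

Elif receives £66,000.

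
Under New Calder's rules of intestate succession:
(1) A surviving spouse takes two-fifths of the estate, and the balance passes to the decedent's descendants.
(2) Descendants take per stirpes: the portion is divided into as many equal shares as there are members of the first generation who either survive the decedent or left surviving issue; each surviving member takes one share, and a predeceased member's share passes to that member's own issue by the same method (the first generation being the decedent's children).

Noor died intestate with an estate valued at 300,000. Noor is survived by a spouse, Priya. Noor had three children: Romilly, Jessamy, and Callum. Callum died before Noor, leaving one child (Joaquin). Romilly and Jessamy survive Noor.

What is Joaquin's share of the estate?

Joaquin receives 60,000.

Priya takes two-fifths of 300,000 = 120,000. The remaining 180,000 passes to the descendants.
The descendants' portion (180,000) is divided into 3 shares of 60,000: Romilly and Jessamy each take 60,000; Callum's 60,000 share passes to Callum's issue.
Callum's share (60,000) passes entirely to Joaquin.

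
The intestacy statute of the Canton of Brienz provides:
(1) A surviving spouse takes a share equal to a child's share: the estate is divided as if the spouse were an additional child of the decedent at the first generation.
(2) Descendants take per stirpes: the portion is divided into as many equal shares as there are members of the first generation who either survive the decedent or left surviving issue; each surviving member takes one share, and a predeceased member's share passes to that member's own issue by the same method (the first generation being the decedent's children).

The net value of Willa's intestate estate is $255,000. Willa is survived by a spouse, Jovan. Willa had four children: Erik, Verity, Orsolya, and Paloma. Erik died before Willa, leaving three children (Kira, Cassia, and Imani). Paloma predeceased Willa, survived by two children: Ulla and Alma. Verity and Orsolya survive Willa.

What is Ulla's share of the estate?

Ulla receives $25,500.

The spouse counts as an additional share at the children's level, so there are 5 primary shares of $51,000. Jovan takes one such share ($51,000).
The children's combined portion ($204,000) is divided into 4 shares of $51,000: Verity and Orsolya each take $51,000; Erik's $51,000 share passes to Erik's issue; Paloma's $51,000 share passes to Paloma's issue.
Erik's share ($51,000) is divided into 3 shares of $17,000: Kira, Cassia, and Imani each take $17,000.
Paloma's share ($51,000) is divided into 2 shares of $25,500: Ulla and Alma each take $25,500.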